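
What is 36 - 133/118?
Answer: 4115/118 ≈ 34.873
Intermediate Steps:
36 - 133/118 = 4115/118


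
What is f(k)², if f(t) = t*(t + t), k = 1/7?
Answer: 4/2401 ≈ 0.0016660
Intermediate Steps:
k = ⅐ ≈ 0.14286
f(t) = 2*t² (f(t) = t*(2*t) = 2*t²)
f(k)² = (2*(⅐)²)² = (2*(1/49))² = (2/49)² = 4/2401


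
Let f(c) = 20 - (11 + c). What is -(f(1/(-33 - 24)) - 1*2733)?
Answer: 155267/57 ≈ 2724.0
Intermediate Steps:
f(c) = 9 - c (f(c) = 20 + (-11 - c) = 9 - c)
-(f(1/(-33 - 24)) - 1*2733) = -((9 - 1/(-33 - 24)) - 1*2733) = -((9 - 1/(-57)) - 2733) = -((9 - 1*(-1/57)) - 2733) = -((9 + 1/57) - 2733) = -(514/57 - 2733) = -1*(-155267/57) = 155267/57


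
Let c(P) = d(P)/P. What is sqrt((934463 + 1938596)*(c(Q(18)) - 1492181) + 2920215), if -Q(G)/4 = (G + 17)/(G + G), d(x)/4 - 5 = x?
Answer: 4*I*sqrt(267945275935) ≈ 2.0705e+6*I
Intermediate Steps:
d(x) = 20 + 4*x
Q(G) = -2*(17 + G)/G (Q(G) = -4*(G + 17)/(G + G) = -4*(17 + G)/(2*G) = -4*(17 + G)*1/(2*G) = -2*(17 + G)/G)
c(P) = (20 + 4*P)/P
sqrt((934463 + 1938596)*(c(Q(18)) - 1492181) + 2920215) = sqrt((934463 + 1938596)*((4 + 20/(-2 - 34/18)) - 1492181) + 2920215) = sqrt(2873059*((4 + 20/(-2 - 34*1/18)) - 1492181) + 2920215) = sqrt(2873059*((4 + 20/(-2 - 17/9)) - 1492181) + 2920215) = sqrt(2873059*((4 + 20/(-35/9)) - 1492181) + 2920215) = sqrt(2873059*((4 + 20*(-9/35)) - 1492181) + 2920215) = sqrt(2873059*((4 - 36/7) - 1492181) + 2920215) = sqrt(2873059*(-8/7 - 1492181) + 2920215) = sqrt(2873059*(-10445275/7) + 2920215) = sqrt(-4287127335175 + 2920215) = sqrt(-4287124414960) = 4*I*sqrt(267945275935)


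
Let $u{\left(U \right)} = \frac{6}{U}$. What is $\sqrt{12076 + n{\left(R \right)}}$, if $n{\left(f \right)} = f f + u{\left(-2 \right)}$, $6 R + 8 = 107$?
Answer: $\frac{\sqrt{49381}}{2} \approx 111.11$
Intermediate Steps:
$R = \frac{33}{2}$ ($R = - \frac{4}{3} + \frac{1}{6} \cdot 107 = - \frac{4}{3} + \frac{107}{6} = \frac{33}{2} \approx 16.5$)
$n{\left(f \right)} = -3 + f^{2}$ ($n{\left(f \right)} = f f + \frac{6}{-2} = f^{2} + 6 \left(- \frac{1}{2}\right) = f^{2} - 3 = -3 + f^{2}$)
$\sqrt{12076 + n{\left(R \right)}} = \sqrt{12076 - \left(3 - \left(\frac{33}{2}\right)^{2}\right)} = \sqrt{12076 + \left(-3 + \frac{1089}{4}\right)} = \sqrt{12076 + \frac{1077}{4}} = \sqrt{\frac{49381}{4}} = \frac{\sqrt{49381}}{2}$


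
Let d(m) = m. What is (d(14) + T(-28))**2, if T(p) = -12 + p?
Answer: 676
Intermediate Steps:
(d(14) + T(-28))**2 = (14 + (-12 - 28))**2 = (14 - 40)**2 = (-26)**2 = 676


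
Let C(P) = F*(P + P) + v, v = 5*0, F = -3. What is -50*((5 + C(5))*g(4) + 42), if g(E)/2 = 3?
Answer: 5400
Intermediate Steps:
v = 0
C(P) = -6*P (C(P) = -3*(P + P) + 0 = -6*P + 0 = -6*P)
g(E) = 6 (g(E) = 2*3 = 6)
-50*((5 + C(5))*g(4) + 42) = -50*((5 - 6*5)*6 + 42) = -50*((5 - 30)*6 + 42) = -50*(-25*6 + 42) = -50*(-150 + 42) = -50*(-108) = 5400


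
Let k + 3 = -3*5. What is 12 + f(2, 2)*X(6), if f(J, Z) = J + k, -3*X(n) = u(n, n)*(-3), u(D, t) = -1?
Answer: 28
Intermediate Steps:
X(n) = -1 (X(n) = -(-1)*(-3)/3 = -⅓*3 = -1)
k = -18 (k = -3 - 3*5 = -3 - 15 = -18)
f(J, Z) = -18 + J (f(J, Z) = J - 18 = -18 + J)
12 + f(2, 2)*X(6) = 12 + (-18 + 2)*(-1) = 12 - 16*(-1) = 12 + 16 = 28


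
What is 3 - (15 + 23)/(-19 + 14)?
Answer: 53/5 ≈ 10.600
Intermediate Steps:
3 - (15 + 23)/(-19 + 14) = 3 - 38/(-5) = 3 - 38*(-1)/5 = 3 - 1*(-38/5) = 3 + 38/5 = 53/5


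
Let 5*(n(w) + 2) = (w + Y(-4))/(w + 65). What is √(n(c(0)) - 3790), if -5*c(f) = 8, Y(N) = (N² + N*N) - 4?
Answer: 2*I*√2381536995/1585 ≈ 61.579*I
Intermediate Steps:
Y(N) = -4 + 2*N² (Y(N) = (N² + N²) - 4 = 2*N² - 4 = -4 + 2*N²)
c(f) = -8/5 (c(f) = -⅕*8 = -8/5)
n(w) = -2 + (28 + w)/(5*(65 + w)) (n(w) = -2 + ((w + (-4 + 2*(-4)²))/(w + 65))/5 = -2 + ((w + (-4 + 2*16))/(65 + w))/5 = -2 + ((w + (-4 + 32))/(65 + w))/5 = -2 + ((w + 28)/(65 + w))/5 = -2 + ((28 + w)/(65 + w))/5 = -2 + (28 + w)/(5*(65 + w)))
√(n(c(0)) - 3790) = √((-622 - 9*(-8/5))/(5*(65 - 8/5)) - 3790) = √((-622 + 72/5)/(5*(317/5)) - 3790) = √((⅕)*(5/317)*(-3038/5) - 3790) = √(-3038/1585 - 3790) = √(-6010188/1585) = 2*I*√2381536995/1585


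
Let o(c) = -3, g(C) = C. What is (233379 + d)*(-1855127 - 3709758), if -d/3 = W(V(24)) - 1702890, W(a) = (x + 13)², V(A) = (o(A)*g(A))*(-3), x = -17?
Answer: -29727621234885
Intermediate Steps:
V(A) = 9*A (V(A) = -3*A*(-3) = 9*A)
W(a) = 16 (W(a) = (-17 + 13)² = (-4)² = 16)
d = 5108622 (d = -3*(16 - 1702890) = -3*(-1702874) = 5108622)
(233379 + d)*(-1855127 - 3709758) = (233379 + 5108622)*(-1855127 - 3709758) = 5342001*(-5564885) = -29727621234885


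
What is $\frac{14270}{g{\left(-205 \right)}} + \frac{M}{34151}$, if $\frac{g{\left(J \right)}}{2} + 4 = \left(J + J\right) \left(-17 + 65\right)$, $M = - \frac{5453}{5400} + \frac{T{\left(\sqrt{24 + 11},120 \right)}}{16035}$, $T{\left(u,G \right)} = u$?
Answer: $- \frac{8891291999}{24527248200} + \frac{\sqrt{35}}{547611285} \approx -0.36251$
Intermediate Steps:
$M = - \frac{5453}{5400} + \frac{\sqrt{35}}{16035}$ ($M = - \frac{5453}{5400} + \frac{\sqrt{24 + 11}}{16035} = \left(-5453\right) \frac{1}{5400} + \sqrt{35} \cdot \frac{1}{16035} = - \frac{5453}{5400} + \frac{\sqrt{35}}{16035} \approx -1.0094$)
$g{\left(J \right)} = -8 + 192 J$ ($g{\left(J \right)} = -8 + 2 \left(J + J\right) \left(-17 + 65\right) = -8 + 2 \cdot 2 J 48 = -8 + 2 \cdot 96 J = -8 + 192 J$)
$\frac{14270}{g{\left(-205 \right)}} + \frac{M}{34151} = \frac{14270}{-8 + 192 \left(-205\right)} + \frac{- \frac{5453}{5400} + \frac{\sqrt{35}}{16035}}{34151} = \frac{14270}{-8 - 39360} + \left(- \frac{5453}{5400} + \frac{\sqrt{35}}{16035}\right) \frac{1}{34151} = \frac{14270}{-39368} - \left(\frac{5453}{184415400} - \frac{\sqrt{35}}{547611285}\right) = 14270 \left(- \frac{1}{39368}\right) - \left(\frac{5453}{184415400} - \frac{\sqrt{35}}{547611285}\right) = - \frac{7135}{19684} - \left(\frac{5453}{184415400} - \frac{\sqrt{35}}{547611285}\right) = - \frac{8891291999}{24527248200} + \frac{\sqrt{35}}{547611285}$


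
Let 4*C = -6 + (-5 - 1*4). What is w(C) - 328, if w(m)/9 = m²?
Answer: -3223/16 ≈ -201.44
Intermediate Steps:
C = -15/4 (C = (-6 + (-5 - 1*4))/4 = (-6 + (-5 - 4))/4 = (-6 - 9)/4 = (¼)*(-15) = -15/4 ≈ -3.7500)
w(m) = 9*m²
w(C) - 328 = 9*(-15/4)² - 328 = 9*(225/16) - 328 = 2025/16 - 328 = -3223/16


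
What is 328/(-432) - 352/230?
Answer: -14219/6210 ≈ -2.2897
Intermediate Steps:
328/(-432) - 352/230 = 328*(-1/432) - 352*1/230 = -41/54 - 176/115 = -14219/6210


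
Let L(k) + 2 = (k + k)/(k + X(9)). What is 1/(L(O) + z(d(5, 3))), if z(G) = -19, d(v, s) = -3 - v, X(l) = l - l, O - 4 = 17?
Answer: -1/19 ≈ -0.052632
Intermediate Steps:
O = 21 (O = 4 + 17 = 21)
X(l) = 0
L(k) = 0 (L(k) = -2 + (k + k)/(k + 0) = -2 + (2*k)/k = -2 + 2 = 0)
1/(L(O) + z(d(5, 3))) = 1/(0 - 19) = 1/(-19) = -1/19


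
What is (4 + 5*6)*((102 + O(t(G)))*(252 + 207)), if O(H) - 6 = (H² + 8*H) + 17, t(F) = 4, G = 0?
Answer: 2699838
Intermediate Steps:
O(H) = 23 + H² + 8*H (O(H) = 6 + ((H² + 8*H) + 17) = 6 + (17 + H² + 8*H) = 23 + H² + 8*H)
(4 + 5*6)*((102 + O(t(G)))*(252 + 207)) = (4 + 5*6)*((102 + (23 + 4² + 8*4))*(252 + 207)) = (4 + 30)*((102 + (23 + 16 + 32))*459) = 34*((102 + 71)*459) = 34*(173*459) = 34*79407 = 2699838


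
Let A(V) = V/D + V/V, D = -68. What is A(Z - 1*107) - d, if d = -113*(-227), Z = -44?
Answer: -1744049/68 ≈ -25648.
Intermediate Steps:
A(V) = 1 - V/68 (A(V) = V/(-68) + V/V = V*(-1/68) + 1 = -V/68 + 1 = 1 - V/68)
d = 25651
A(Z - 1*107) - d = (1 - (-44 - 1*107)/68) - 1*25651 = (1 - (-44 - 107)/68) - 25651 = (1 - 1/68*(-151)) - 25651 = (1 + 151/68) - 25651 = 219/68 - 25651 = -1744049/68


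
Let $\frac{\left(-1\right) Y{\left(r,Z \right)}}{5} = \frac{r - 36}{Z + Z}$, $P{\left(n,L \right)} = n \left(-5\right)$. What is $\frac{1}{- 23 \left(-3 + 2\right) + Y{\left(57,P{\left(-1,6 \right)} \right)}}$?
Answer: $\frac{2}{25} \approx 0.08$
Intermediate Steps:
$P{\left(n,L \right)} = - 5 n$
$Y{\left(r,Z \right)} = - \frac{5 \left(-36 + r\right)}{2 Z}$ ($Y{\left(r,Z \right)} = - 5 \frac{r - 36}{Z + Z} = - 5 \frac{-36 + r}{2 Z} = - \frac{5 \left(-36 + r\right)}{2 Z}$)
$\frac{1}{- 23 \left(-3 + 2\right) + Y{\left(57,P{\left(-1,6 \right)} \right)}} = \frac{1}{- 23 \left(-3 + 2\right) + \frac{5 \left(36 - 57\right)}{2 \left(\left(-5\right) \left(-1\right)\right)}} = \frac{1}{\left(-23\right) \left(-1\right) + \frac{5 \left(36 - 57\right)}{2 \cdot 5}} = \frac{1}{23 + \frac{5}{2} \cdot \frac{1}{5} \left(-21\right)} = \frac{1}{23 - \frac{21}{2}} = \frac{1}{\frac{25}{2}} = \frac{2}{25}$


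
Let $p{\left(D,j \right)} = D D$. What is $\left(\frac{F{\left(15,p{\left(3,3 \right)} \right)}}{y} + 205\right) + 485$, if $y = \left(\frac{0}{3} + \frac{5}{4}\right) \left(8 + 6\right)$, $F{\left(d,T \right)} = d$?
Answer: $\frac{4836}{7} \approx 690.86$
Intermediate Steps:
$p{\left(D,j \right)} = D^{2}$
$y = \frac{35}{2}$ ($y = \left(0 \cdot \frac{1}{3} + 5 \cdot \frac{1}{4}\right) 14 = \left(0 + \frac{5}{4}\right) 14 = \frac{5}{4} \cdot 14 = \frac{35}{2} \approx 17.5$)
$\left(\frac{F{\left(15,p{\left(3,3 \right)} \right)}}{y} + 205\right) + 485 = \left(\frac{15}{\frac{35}{2}} + 205\right) + 485 = \left(15 \cdot \frac{2}{35} + 205\right) + 485 = \left(\frac{6}{7} + 205\right) + 485 = \frac{1441}{7} + 485 = \frac{4836}{7}$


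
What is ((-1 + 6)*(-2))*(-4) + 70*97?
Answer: 6830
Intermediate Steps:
((-1 + 6)*(-2))*(-4) + 70*97 = (5*(-2))*(-4) + 6790 = -10*(-4) + 6790 = 40 + 6790 = 6830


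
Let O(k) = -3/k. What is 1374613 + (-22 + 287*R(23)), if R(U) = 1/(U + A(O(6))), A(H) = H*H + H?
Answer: 17869847/13 ≈ 1.3746e+6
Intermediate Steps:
A(H) = H + H² (A(H) = H² + H = H + H²)
R(U) = 1/(-¼ + U) (R(U) = 1/(U + (-3/6)*(1 - 3/6)) = 1/(U + (-3*⅙)*(1 - 3*⅙)) = 1/(U - (1 - ½)/2) = 1/(U - ½*½) = 1/(U - ¼) = 1/(-¼ + U))
1374613 + (-22 + 287*R(23)) = 1374613 + (-22 + 287*(4/(-1 + 4*23))) = 1374613 + (-22 + 287*(4/(-1 + 92))) = 1374613 + (-22 + 287*(4/91)) = 1374613 + (-22 + 164/13) = 1374613 - 122/13 = 17869847/13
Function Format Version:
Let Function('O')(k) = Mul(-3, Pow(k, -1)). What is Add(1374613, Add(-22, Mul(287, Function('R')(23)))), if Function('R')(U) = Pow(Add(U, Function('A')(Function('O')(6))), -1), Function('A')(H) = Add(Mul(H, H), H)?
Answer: Rational(17869847, 13) ≈ 1.3746e+6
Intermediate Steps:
Function('A')(H) = Add(H, Pow(H, 2)) (Function('A')(H) = Add(Pow(H, 2), H) = Add(H, Pow(H, 2)))
Function('R')(U) = Pow(Add(Rational(-1, 4), U), -1) (Function('R')(U) = Pow(Add(U, Mul(Mul(-3, Pow(6, -1)), Add(1, Mul(-3, Pow(6, -1))))), -1) = Pow(Add(U, Mul(Mul(-3, Rational(1, 6)), Add(1, Mul(-3, Rational(1, 6))))), -1) = Pow(Add(U, Mul(Rational(-1, 2), Add(1, Rational(-1, 2)))), -1) = Pow(Add(U, Mul(Rational(-1, 2), Rational(1, 2))), -1) = Pow(Add(U, Rational(-1, 4)), -1) = Pow(Add(Rational(-1, 4), U), -1))
Add(1374613, Add(-22, Mul(287, Function('R')(23)))) = Add(1374613, Add(-22, Mul(287, Mul(4, Pow(Add(-1, Mul(4, 23)), -1))))) = Add(1374613, Add(-22, Mul(287, Mul(4, Pow(Add(-1, 92), -1))))) = Add(1374613, Add(-22, Mul(287, Mul(4, Pow(91, -1))))) = Add(1374613, Add(-22, Mul(287, Mul(4, Rational(1, 91))))) = Add(1374613, Add(-22, Mul(287, Rational(4, 91)))) = Add(1374613, Add(-22, Rational(164, 13))) = Add(1374613, Rational(-122, 13)) = Rational(17869847, 13)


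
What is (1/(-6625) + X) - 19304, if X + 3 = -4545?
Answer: -158019501/6625 ≈ -23852.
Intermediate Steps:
X = -4548 (X = -3 - 4545 = -4548)
(1/(-6625) + X) - 19304 = (1/(-6625) - 4548) - 19304 = (-1/6625 - 4548) - 19304 = -30130501/6625 - 19304 = -158019501/6625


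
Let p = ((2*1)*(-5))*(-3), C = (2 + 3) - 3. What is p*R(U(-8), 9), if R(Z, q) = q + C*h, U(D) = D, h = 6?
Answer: 630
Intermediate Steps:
C = 2 (C = 5 - 3 = 2)
R(Z, q) = 12 + q (R(Z, q) = q + 2*6 = q + 12 = 12 + q)
p = 30 (p = (2*(-5))*(-3) = -10*(-3) = 30)
p*R(U(-8), 9) = 30*(12 + 9) = 30*21 = 630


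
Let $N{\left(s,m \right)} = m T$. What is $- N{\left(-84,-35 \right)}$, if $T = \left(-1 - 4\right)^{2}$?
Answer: $875$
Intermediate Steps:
$T = 25$ ($T = \left(-5\right)^{2} = 25$)
$N{\left(s,m \right)} = 25 m$ ($N{\left(s,m \right)} = m 25 = 25 m$)
$- N{\left(-84,-35 \right)} = - 25 \left(-35\right) = \left(-1\right) \left(-875\right) = 875$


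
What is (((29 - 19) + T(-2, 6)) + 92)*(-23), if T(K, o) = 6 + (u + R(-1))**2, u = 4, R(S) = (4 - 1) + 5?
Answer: -5796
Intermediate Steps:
R(S) = 8 (R(S) = 3 + 5 = 8)
T(K, o) = 150 (T(K, o) = 6 + (4 + 8)**2 = 6 + 12**2 = 6 + 144 = 150)
(((29 - 19) + T(-2, 6)) + 92)*(-23) = (((29 - 19) + 150) + 92)*(-23) = ((10 + 150) + 92)*(-23) = (160 + 92)*(-23) = 252*(-23) = -5796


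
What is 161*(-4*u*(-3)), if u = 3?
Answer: 5796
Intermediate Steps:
161*(-4*u*(-3)) = 161*(-4*3*(-3)) = 161*(-12*(-3)) = 161*36 = 5796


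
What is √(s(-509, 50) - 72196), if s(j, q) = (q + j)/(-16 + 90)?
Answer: I*√395379262/74 ≈ 268.7*I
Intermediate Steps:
s(j, q) = j/74 + q/74 (s(j, q) = (j + q)/74 = (j + q)*(1/74) = j/74 + q/74)
√(s(-509, 50) - 72196) = √(((1/74)*(-509) + (1/74)*50) - 72196) = √((-509/74 + 25/37) - 72196) = √(-459/74 - 72196) = √(-5342963/74) = I*√395379262/74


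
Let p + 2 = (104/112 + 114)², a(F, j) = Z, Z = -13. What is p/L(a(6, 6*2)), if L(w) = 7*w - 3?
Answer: -2588489/18424 ≈ -140.50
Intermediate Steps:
a(F, j) = -13
L(w) = -3 + 7*w
p = 2588489/196 (p = -2 + (104/112 + 114)² = -2 + (104*(1/112) + 114)² = -2 + (13/14 + 114)² = -2 + (1609/14)² = -2 + 2588881/196 = 2588489/196 ≈ 13207.)
p/L(a(6, 6*2)) = 2588489/(196*(-3 + 7*(-13))) = 2588489/(196*(-3 - 91)) = (2588489/196)/(-94) = (2588489/196)*(-1/94) = -2588489/18424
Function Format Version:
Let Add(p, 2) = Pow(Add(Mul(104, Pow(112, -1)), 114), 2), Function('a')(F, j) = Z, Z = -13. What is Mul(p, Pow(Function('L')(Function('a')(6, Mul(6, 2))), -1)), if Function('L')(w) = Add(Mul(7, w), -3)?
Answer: Rational(-2588489, 18424) ≈ -140.50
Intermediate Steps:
Function('a')(F, j) = -13
Function('L')(w) = Add(-3, Mul(7, w))
p = Rational(2588489, 196) (p = Add(-2, Pow(Add(Mul(104, Pow(112, -1)), 114), 2)) = Add(-2, Pow(Add(Mul(104, Rational(1, 112)), 114), 2)) = Add(-2, Pow(Add(Rational(13, 14), 114), 2)) = Add(-2, Pow(Rational(1609, 14), 2)) = Add(-2, Rational(2588881, 196)) = Rational(2588489, 196) ≈ 13207.)
Mul(p, Pow(Function('L')(Function('a')(6, Mul(6, 2))), -1)) = Mul(Rational(2588489, 196), Pow(Add(-3, Mul(7, -13)), -1)) = Mul(Rational(2588489, 196), Pow(Add(-3, -91), -1)) = Mul(Rational(2588489, 196), Pow(-94, -1)) = Mul(Rational(2588489, 196), Rational(-1, 94)) = Rational(-2588489, 18424)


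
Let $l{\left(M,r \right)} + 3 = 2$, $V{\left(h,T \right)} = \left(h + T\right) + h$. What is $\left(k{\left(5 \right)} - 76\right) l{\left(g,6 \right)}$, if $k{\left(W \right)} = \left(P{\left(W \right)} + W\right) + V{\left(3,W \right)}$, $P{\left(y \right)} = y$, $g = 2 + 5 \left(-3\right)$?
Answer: $55$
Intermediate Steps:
$V{\left(h,T \right)} = T + 2 h$ ($V{\left(h,T \right)} = \left(T + h\right) + h = T + 2 h$)
$g = -13$ ($g = 2 - 15 = -13$)
$l{\left(M,r \right)} = -1$ ($l{\left(M,r \right)} = -3 + 2 = -1$)
$k{\left(W \right)} = 6 + 3 W$ ($k{\left(W \right)} = \left(W + W\right) + \left(W + 2 \cdot 3\right) = 2 W + \left(W + 6\right) = 2 W + \left(6 + W\right) = 6 + 3 W$)
$\left(k{\left(5 \right)} - 76\right) l{\left(g,6 \right)} = \left(\left(6 + 3 \cdot 5\right) - 76\right) \left(-1\right) = \left(\left(6 + 15\right) - 76\right) \left(-1\right) = \left(21 - 76\right) \left(-1\right) = \left(-55\right) \left(-1\right) = 55$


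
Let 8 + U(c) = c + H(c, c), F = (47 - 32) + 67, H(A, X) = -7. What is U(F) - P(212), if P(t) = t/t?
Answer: 66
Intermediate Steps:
F = 82 (F = 15 + 67 = 82)
U(c) = -15 + c (U(c) = -8 + (c - 7) = -8 + (-7 + c) = -15 + c)
P(t) = 1
U(F) - P(212) = (-15 + 82) - 1*1 = 67 - 1 = 66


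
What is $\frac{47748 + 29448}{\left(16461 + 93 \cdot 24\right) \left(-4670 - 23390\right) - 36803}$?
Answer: $- \frac{77196}{524562383} \approx -0.00014716$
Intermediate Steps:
$\frac{47748 + 29448}{\left(16461 + 93 \cdot 24\right) \left(-4670 - 23390\right) - 36803} = \frac{77196}{\left(16461 + 2232\right) \left(-28060\right) - 36803} = \frac{77196}{18693 \left(-28060\right) - 36803} = \frac{77196}{-524525580 - 36803} = \frac{77196}{-524562383} = 77196 \left(- \frac{1}{524562383}\right) = - \frac{77196}{524562383}$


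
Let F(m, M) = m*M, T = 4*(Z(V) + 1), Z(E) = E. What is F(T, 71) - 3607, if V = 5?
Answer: -1903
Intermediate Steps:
T = 24 (T = 4*(5 + 1) = 4*6 = 24)
F(m, M) = M*m
F(T, 71) - 3607 = 71*24 - 3607 = 1704 - 3607 = -1903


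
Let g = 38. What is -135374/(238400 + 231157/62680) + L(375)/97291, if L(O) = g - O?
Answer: -48857267635237/85519608287511 ≈ -0.57130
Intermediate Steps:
L(O) = 38 - O
-135374/(238400 + 231157/62680) + L(375)/97291 = -135374/(238400 + 231157/62680) + (38 - 1*375)/97291 = -135374/(238400 + 231157*(1/62680)) + (38 - 375)*(1/97291) = -135374/(238400 + 231157/62680) - 337*1/97291 = -135374/14943143157/62680 - 337/97291 = -135374*62680/14943143157 - 337/97291 = -8485242320/14943143157 - 337/97291 = -48857267635237/85519608287511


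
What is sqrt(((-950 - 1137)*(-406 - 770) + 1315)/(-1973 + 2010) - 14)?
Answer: sqrt(90839033)/37 ≈ 257.59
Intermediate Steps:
sqrt(((-950 - 1137)*(-406 - 770) + 1315)/(-1973 + 2010) - 14) = sqrt((-2087*(-1176) + 1315)/37 - 14) = sqrt((2454312 + 1315)*(1/37) - 14) = sqrt(2455627*(1/37) - 14) = sqrt(2455627/37 - 14) = sqrt(2455109/37) = sqrt(90839033)/37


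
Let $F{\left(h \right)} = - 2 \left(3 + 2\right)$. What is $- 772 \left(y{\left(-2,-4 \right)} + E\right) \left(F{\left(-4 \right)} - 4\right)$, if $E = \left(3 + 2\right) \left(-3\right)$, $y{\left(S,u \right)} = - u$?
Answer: $-118888$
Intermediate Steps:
$E = -15$ ($E = 5 \left(-3\right) = -15$)
$F{\left(h \right)} = -10$ ($F{\left(h \right)} = \left(-2\right) 5 = -10$)
$- 772 \left(y{\left(-2,-4 \right)} + E\right) \left(F{\left(-4 \right)} - 4\right) = - 772 \left(\left(-1\right) \left(-4\right) - 15\right) \left(-10 - 4\right) = - 772 \left(4 - 15\right) \left(-14\right) = - 772 \left(\left(-11\right) \left(-14\right)\right) = \left(-772\right) 154 = -118888$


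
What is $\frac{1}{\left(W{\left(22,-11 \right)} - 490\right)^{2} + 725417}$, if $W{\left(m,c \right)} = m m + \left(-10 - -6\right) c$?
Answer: $\frac{1}{726861} \approx 1.3758 \cdot 10^{-6}$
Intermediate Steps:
$W{\left(m,c \right)} = m^{2} - 4 c$ ($W{\left(m,c \right)} = m^{2} + \left(-10 + 6\right) c = m^{2} - 4 c$)
$\frac{1}{\left(W{\left(22,-11 \right)} - 490\right)^{2} + 725417} = \frac{1}{\left(\left(22^{2} - -44\right) - 490\right)^{2} + 725417} = \frac{1}{\left(\left(484 + 44\right) - 490\right)^{2} + 725417} = \frac{1}{\left(528 - 490\right)^{2} + 725417} = \frac{1}{38^{2} + 725417} = \frac{1}{1444 + 725417} = \frac{1}{726861}$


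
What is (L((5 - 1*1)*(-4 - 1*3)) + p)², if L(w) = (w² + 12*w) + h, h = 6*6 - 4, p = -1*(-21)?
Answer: 251001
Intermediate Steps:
p = 21
h = 32 (h = 36 - 4 = 32)
L(w) = 32 + w² + 12*w (L(w) = (w² + 12*w) + 32 = 32 + w² + 12*w)
(L((5 - 1*1)*(-4 - 1*3)) + p)² = ((32 + ((5 - 1*1)*(-4 - 1*3))² + 12*((5 - 1*1)*(-4 - 1*3))) + 21)² = ((32 + ((5 - 1)*(-4 - 3))² + 12*((5 - 1)*(-4 - 3))) + 21)² = ((32 + (4*(-7))² + 12*(4*(-7))) + 21)² = ((32 + (-28)² + 12*(-28)) + 21)² = ((32 + 784 - 336) + 21)² = (480 + 21)² = 501² = 251001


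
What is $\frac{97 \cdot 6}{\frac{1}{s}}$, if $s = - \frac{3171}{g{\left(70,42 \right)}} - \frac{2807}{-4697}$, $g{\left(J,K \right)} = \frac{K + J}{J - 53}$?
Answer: $- \frac{1501837905}{5368} \approx -2.7978 \cdot 10^{5}$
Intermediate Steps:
$g{\left(J,K \right)} = \frac{J + K}{-53 + J}$
$s = - \frac{5160955}{10736}$ ($s = - \frac{3171}{\frac{1}{-53 + 70} \left(70 + 42\right)} - \frac{2807}{-4697} = - \frac{3171}{\frac{1}{17} \cdot 112} - - \frac{401}{671} = - \frac{3171}{\frac{1}{17} \cdot 112} + \frac{401}{671} = - \frac{3171}{\frac{112}{17}} + \frac{401}{671} = \left(-3171\right) \frac{17}{112} + \frac{401}{671} = - \frac{7701}{16} + \frac{401}{671} = - \frac{5160955}{10736} \approx -480.71$)
$\frac{97 \cdot 6}{\frac{1}{s}} = \frac{97 \cdot 6}{\frac{1}{- \frac{5160955}{10736}}} = \frac{582}{- \frac{10736}{5160955}} = 582 \left(- \frac{5160955}{10736}\right) = - \frac{1501837905}{5368}$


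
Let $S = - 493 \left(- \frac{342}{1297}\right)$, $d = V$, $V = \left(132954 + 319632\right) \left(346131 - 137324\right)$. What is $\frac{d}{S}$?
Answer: $\frac{20428425499649}{28101} \approx 7.2696 \cdot 10^{8}$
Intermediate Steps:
$V = 94503124902$ ($V = 452586 \cdot 208807 = 94503124902$)
$d = 94503124902$
$S = \frac{168606}{1297}$ ($S = - 493 \left(\left(-342\right) \frac{1}{1297}\right) = \left(-493\right) \left(- \frac{342}{1297}\right) = \frac{168606}{1297} \approx 130.0$)
$\frac{d}{S} = \frac{94503124902}{\frac{168606}{1297}} = 94503124902 \cdot \frac{1297}{168606} = \frac{20428425499649}{28101}$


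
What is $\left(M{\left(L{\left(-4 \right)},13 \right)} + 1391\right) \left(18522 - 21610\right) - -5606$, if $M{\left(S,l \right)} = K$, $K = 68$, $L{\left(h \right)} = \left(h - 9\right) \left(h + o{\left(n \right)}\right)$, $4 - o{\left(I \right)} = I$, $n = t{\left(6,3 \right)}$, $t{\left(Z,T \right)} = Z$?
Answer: $-4499786$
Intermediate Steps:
$n = 6$
$o{\left(I \right)} = 4 - I$
$L{\left(h \right)} = \left(-9 + h\right) \left(-2 + h\right)$ ($L{\left(h \right)} = \left(h - 9\right) \left(h + \left(4 - 6\right)\right) = \left(-9 + h\right) \left(h + \left(4 - 6\right)\right) = \left(-9 + h\right) \left(h - 2\right) = \left(-9 + h\right) \left(-2 + h\right)$)
$M{\left(S,l \right)} = 68$
$\left(M{\left(L{\left(-4 \right)},13 \right)} + 1391\right) \left(18522 - 21610\right) - -5606 = \left(68 + 1391\right) \left(18522 - 21610\right) - -5606 = 1459 \left(-3088\right) + 5606 = -4505392 + 5606 = -4499786$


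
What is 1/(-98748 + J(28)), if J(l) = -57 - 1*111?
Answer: -1/98916 ≈ -1.0110e-5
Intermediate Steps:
J(l) = -168 (J(l) = -57 - 111 = -168)
1/(-98748 + J(28)) = 1/(-98748 - 168) = 1/(-98916) = -1/98916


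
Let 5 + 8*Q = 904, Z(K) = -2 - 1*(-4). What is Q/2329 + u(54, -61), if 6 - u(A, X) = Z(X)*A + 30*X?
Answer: 32196995/18632 ≈ 1728.0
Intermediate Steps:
Z(K) = 2 (Z(K) = -2 + 4 = 2)
Q = 899/8 (Q = -5/8 + (1/8)*904 = -5/8 + 113 = 899/8 ≈ 112.38)
u(A, X) = 6 - 30*X - 2*A (u(A, X) = 6 - (2*A + 30*X) = 6 + (-30*X - 2*A) = 6 - 30*X - 2*A)
Q/2329 + u(54, -61) = (899/8)/2329 + (6 - 30*(-61) - 2*54) = (899/8)*(1/2329) + (6 + 1830 - 108) = 899/18632 + 1728 = 32196995/18632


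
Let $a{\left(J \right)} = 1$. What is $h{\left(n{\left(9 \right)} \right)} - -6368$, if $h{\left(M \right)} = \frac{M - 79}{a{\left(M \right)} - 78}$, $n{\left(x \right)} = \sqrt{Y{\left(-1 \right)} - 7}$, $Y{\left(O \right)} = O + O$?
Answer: $\frac{490415}{77} - \frac{3 i}{77} \approx 6369.0 - 0.038961 i$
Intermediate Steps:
$Y{\left(O \right)} = 2 O$
$n{\left(x \right)} = 3 i$ ($n{\left(x \right)} = \sqrt{2 \left(-1\right) - 7} = \sqrt{-2 - 7} = \sqrt{-9} = 3 i$)
$h{\left(M \right)} = \frac{79}{77} - \frac{M}{77}$ ($h{\left(M \right)} = \frac{M - 79}{1 - 78} = \frac{-79 + M}{-77} = \left(-79 + M\right) \left(- \frac{1}{77}\right) = \frac{79}{77} - \frac{M}{77}$)
$h{\left(n{\left(9 \right)} \right)} - -6368 = \left(\frac{79}{77} - \frac{3 i}{77}\right) - -6368 = \left(\frac{79}{77} - \frac{3 i}{77}\right) + 6368 = \frac{490415}{77} - \frac{3 i}{77}$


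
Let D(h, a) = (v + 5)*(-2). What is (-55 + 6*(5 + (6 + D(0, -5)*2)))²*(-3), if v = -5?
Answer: -363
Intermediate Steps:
D(h, a) = 0 (D(h, a) = (-5 + 5)*(-2) = 0*(-2) = 0)
(-55 + 6*(5 + (6 + D(0, -5)*2)))²*(-3) = (-55 + 6*(5 + (6 + 0*2)))²*(-3) = (-55 + 6*(5 + (6 + 0)))²*(-3) = (-55 + 6*(5 + 6))²*(-3) = (-55 + 6*11)²*(-3) = (-55 + 66)²*(-3) = 11²*(-3) = 121*(-3) = -363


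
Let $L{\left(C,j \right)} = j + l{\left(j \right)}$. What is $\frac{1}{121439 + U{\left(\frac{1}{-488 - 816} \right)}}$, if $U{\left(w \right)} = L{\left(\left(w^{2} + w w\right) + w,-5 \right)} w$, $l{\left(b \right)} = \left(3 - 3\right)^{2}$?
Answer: $\frac{1304}{158356461} \approx 8.2346 \cdot 10^{-6}$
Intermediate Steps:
$l{\left(b \right)} = 0$ ($l{\left(b \right)} = 0^{2} = 0$)
$L{\left(C,j \right)} = j$ ($L{\left(C,j \right)} = j + 0 = j$)
$U{\left(w \right)} = - 5 w$
$\frac{1}{121439 + U{\left(\frac{1}{-488 - 816} \right)}} = \frac{1}{121439 - \frac{5}{-488 - 816}} = \frac{1}{121439 - \frac{5}{-1304}} = \frac{1}{121439 - - \frac{5}{1304}} = \frac{1}{121439 + \frac{5}{1304}} = \frac{1}{\frac{158356461}{1304}} = \frac{1304}{158356461}$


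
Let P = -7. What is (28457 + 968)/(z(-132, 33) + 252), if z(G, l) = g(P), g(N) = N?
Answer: 5885/49 ≈ 120.10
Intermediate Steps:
z(G, l) = -7
(28457 + 968)/(z(-132, 33) + 252) = (28457 + 968)/(-7 + 252) = 29425/245 = 29425*(1/245) = 5885/49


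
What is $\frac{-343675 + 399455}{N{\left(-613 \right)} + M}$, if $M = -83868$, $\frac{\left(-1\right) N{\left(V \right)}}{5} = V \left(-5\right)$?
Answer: $- \frac{55780}{99193} \approx -0.56234$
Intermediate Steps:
$N{\left(V \right)} = 25 V$ ($N{\left(V \right)} = - 5 V \left(-5\right) = - 5 \left(- 5 V\right) = 25 V$)
$\frac{-343675 + 399455}{N{\left(-613 \right)} + M} = \frac{-343675 + 399455}{25 \left(-613\right) - 83868} = \frac{55780}{-15325 - 83868} = \frac{55780}{-99193} = 55780 \left(- \frac{1}{99193}\right) = - \frac{55780}{99193}$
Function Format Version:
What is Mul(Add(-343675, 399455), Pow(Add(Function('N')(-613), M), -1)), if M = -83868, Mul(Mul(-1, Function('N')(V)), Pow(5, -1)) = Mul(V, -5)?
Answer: Rational(-55780, 99193) ≈ -0.56234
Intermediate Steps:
Function('N')(V) = Mul(25, V) (Function('N')(V) = Mul(-5, Mul(V, -5)) = Mul(-5, Mul(-5, V)) = Mul(25, V))
Mul(Add(-343675, 399455), Pow(Add(Function('N')(-613), M), -1)) = Mul(Add(-343675, 399455), Pow(Add(Mul(25, -613), -83868), -1)) = Mul(55780, Pow(Add(-15325, -83868), -1)) = Mul(55780, Pow(-99193, -1)) = Mul(55780, Rational(-1, 99193)) = Rational(-55780, 99193)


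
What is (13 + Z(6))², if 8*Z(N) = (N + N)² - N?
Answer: 14641/16 ≈ 915.06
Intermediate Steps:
Z(N) = N²/2 - N/8 (Z(N) = ((N + N)² - N)/8 = ((2*N)² - N)/8 = (4*N² - N)/8 = (-N + 4*N²)/8 = N²/2 - N/8)
(13 + Z(6))² = (13 + (⅛)*6*(-1 + 4*6))² = (13 + (⅛)*6*(-1 + 24))² = (13 + (⅛)*6*23)² = (13 + 69/4)² = (121/4)² = 14641/16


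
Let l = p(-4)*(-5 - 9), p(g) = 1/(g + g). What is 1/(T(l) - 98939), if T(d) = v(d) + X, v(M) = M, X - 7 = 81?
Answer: -4/395397 ≈ -1.0116e-5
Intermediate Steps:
X = 88 (X = 7 + 81 = 88)
p(g) = 1/(2*g)
l = 7/4 (l = ((½)/(-4))*(-5 - 9) = ((½)*(-¼))*(-14) = -⅛*(-14) = 7/4 ≈ 1.7500)
T(d) = 88 + d (T(d) = d + 88 = 88 + d)
1/(T(l) - 98939) = 1/((88 + 7/4) - 98939) = 1/(359/4 - 98939) = 1/(-395397/4) = -4/395397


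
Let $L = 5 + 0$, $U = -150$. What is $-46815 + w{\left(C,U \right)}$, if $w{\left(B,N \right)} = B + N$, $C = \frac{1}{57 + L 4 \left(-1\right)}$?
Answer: $- \frac{1737704}{37} \approx -46965.0$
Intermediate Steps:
$L = 5$
$C = \frac{1}{37}$ ($C = \frac{1}{57 + 5 \cdot 4 \left(-1\right)} = \frac{1}{57 + 20 \left(-1\right)} = \frac{1}{57 - 20} = \frac{1}{37} \approx 0.027027$)
$-46815 + w{\left(C,U \right)} = -46815 + \left(\frac{1}{37} - 150\right) = -46815 - \frac{5549}{37} = - \frac{1737704}{37}$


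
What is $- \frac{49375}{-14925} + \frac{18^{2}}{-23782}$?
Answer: $\frac{23388011}{7098927} \approx 3.2946$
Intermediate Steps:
$- \frac{49375}{-14925} + \frac{18^{2}}{-23782} = \left(-49375\right) \left(- \frac{1}{14925}\right) + 324 \left(- \frac{1}{23782}\right) = \frac{1975}{597} - \frac{162}{11891} = \frac{23388011}{7098927}$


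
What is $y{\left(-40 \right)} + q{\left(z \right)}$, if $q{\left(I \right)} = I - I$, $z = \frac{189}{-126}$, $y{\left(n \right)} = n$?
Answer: $-40$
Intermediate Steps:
$z = - \frac{3}{2}$ ($z = 189 \left(- \frac{1}{126}\right) = - \frac{3}{2} \approx -1.5$)
$q{\left(I \right)} = 0$
$y{\left(-40 \right)} + q{\left(z \right)} = -40 + 0 = -40$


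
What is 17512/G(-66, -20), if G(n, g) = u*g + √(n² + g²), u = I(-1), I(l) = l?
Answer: -7960/99 + 796*√1189/99 ≈ 196.84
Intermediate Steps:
u = -1
G(n, g) = √(g² + n²) - g (G(n, g) = -g + √(n² + g²) = -g + √(g² + n²) = √(g² + n²) - g)
17512/G(-66, -20) = 17512/(√((-20)² + (-66)²) - 1*(-20)) = 17512/(√(400 + 4356) + 20) = 17512/(√4756 + 20) = 17512/(2*√1189 + 20) = 17512/(20 + 2*√1189)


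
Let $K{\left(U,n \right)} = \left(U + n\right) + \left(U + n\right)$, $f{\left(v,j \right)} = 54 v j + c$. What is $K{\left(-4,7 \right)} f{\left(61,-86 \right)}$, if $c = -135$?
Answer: $-1700514$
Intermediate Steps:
$f{\left(v,j \right)} = -135 + 54 j v$ ($f{\left(v,j \right)} = 54 v j - 135 = 54 j v - 135 = -135 + 54 j v$)
$K{\left(U,n \right)} = 2 U + 2 n$
$K{\left(-4,7 \right)} f{\left(61,-86 \right)} = \left(2 \left(-4\right) + 2 \cdot 7\right) \left(-135 + 54 \left(-86\right) 61\right) = \left(-8 + 14\right) \left(-135 - 283284\right) = 6 \left(-283419\right) = -1700514$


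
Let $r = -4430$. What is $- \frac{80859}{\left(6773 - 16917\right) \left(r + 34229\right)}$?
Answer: $\frac{26953}{100760352} \approx 0.0002675$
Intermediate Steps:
$- \frac{80859}{\left(6773 - 16917\right) \left(r + 34229\right)} = - \frac{80859}{\left(6773 - 16917\right) \left(-4430 + 34229\right)} = - \frac{80859}{\left(-10144\right) 29799} = - \frac{80859}{-302281056} = \left(-80859\right) \left(- \frac{1}{302281056}\right) = \frac{26953}{100760352}$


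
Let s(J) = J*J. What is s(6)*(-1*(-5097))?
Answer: 183492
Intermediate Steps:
s(J) = J**2
s(6)*(-1*(-5097)) = 6**2*(-1*(-5097)) = 36*5097 = 183492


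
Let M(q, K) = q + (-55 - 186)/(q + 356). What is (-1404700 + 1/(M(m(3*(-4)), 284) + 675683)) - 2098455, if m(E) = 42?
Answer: -942132581864497/268938309 ≈ -3.5032e+6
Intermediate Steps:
M(q, K) = q - 241/(356 + q)
(-1404700 + 1/(M(m(3*(-4)), 284) + 675683)) - 2098455 = (-1404700 + 1/((-241 + 42² + 356*42)/(356 + 42) + 675683)) - 2098455 = (-1404700 + 1/((-241 + 1764 + 14952)/398 + 675683)) - 2098455 = (-1404700 + 1/((1/398)*16475 + 675683)) - 2098455 = (-1404700 + 1/(16475/398 + 675683)) - 2098455 = (-1404700 + 1/(268938309/398)) - 2098455 = (-1404700 + 398/268938309) - 2098455 = -377777642651902/268938309 - 2098455 = -942132581864497/268938309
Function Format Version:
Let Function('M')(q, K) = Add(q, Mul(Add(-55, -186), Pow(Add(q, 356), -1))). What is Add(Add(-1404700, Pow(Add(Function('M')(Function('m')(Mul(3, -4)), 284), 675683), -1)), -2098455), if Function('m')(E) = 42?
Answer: Rational(-942132581864497, 268938309) ≈ -3.5032e+6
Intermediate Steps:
Function('M')(q, K) = Add(q, Mul(-241, Pow(Add(356, q), -1)))
Add(Add(-1404700, Pow(Add(Function('M')(Function('m')(Mul(3, -4)), 284), 675683), -1)), -2098455) = Add(Add(-1404700, Pow(Add(Mul(Pow(Add(356, 42), -1), Add(-241, Pow(42, 2), Mul(356, 42))), 675683), -1)), -2098455) = Add(Add(-1404700, Pow(Add(Mul(Pow(398, -1), Add(-241, 1764, 14952)), 675683), -1)), -2098455) = Add(Add(-1404700, Pow(Add(Mul(Rational(1, 398), 16475), 675683), -1)), -2098455) = Add(Add(-1404700, Pow(Add(Rational(16475, 398), 675683), -1)), -2098455) = Add(Add(-1404700, Pow(Rational(268938309, 398), -1)), -2098455) = Add(Add(-1404700, Rational(398, 268938309)), -2098455) = Add(Rational(-377777642651902, 268938309), -2098455) = Rational(-942132581864497, 268938309)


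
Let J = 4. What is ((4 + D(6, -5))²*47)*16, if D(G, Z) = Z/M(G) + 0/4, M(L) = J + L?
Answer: 9212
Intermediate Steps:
M(L) = 4 + L
D(G, Z) = Z/(4 + G) (D(G, Z) = Z/(4 + G) + 0/4 = Z/(4 + G) + 0*(¼) = Z/(4 + G) + 0 = Z/(4 + G))
((4 + D(6, -5))²*47)*16 = ((4 - 5/(4 + 6))²*47)*16 = ((4 - 5/10)²*47)*16 = ((4 - 5*⅒)²*47)*16 = ((4 - ½)²*47)*16 = ((7/2)²*47)*16 = ((49/4)*47)*16 = (2303/4)*16 = 9212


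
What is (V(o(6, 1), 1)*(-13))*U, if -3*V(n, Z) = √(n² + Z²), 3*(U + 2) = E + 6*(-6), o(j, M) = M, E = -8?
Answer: -650*√2/9 ≈ -102.14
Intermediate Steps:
U = -50/3 (U = -2 + (-8 + 6*(-6))/3 = -2 + (-8 - 36)/3 = -2 + (⅓)*(-44) = -2 - 44/3 = -50/3 ≈ -16.667)
V(n, Z) = -√(Z² + n²)/3 (V(n, Z) = -√(n² + Z²)/3 = -√(Z² + n²)/3)
(V(o(6, 1), 1)*(-13))*U = (-√(1² + 1²)/3*(-13))*(-50/3) = (-√(1 + 1)/3*(-13))*(-50/3) = (-√2/3*(-13))*(-50/3) = (13*√2/3)*(-50/3) = -650*√2/9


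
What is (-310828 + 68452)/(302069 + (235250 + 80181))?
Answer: -60594/154375 ≈ -0.39251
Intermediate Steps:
(-310828 + 68452)/(302069 + (235250 + 80181)) = -242376/(302069 + 315431) = -242376/617500 = -242376*1/617500 = -60594/154375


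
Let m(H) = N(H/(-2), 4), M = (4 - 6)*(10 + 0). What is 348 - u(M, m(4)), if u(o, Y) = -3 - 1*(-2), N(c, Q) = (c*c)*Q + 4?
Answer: 349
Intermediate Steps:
M = -20 (M = -2*10 = -20)
N(c, Q) = 4 + Q*c**2 (N(c, Q) = c**2*Q + 4 = Q*c**2 + 4 = 4 + Q*c**2)
m(H) = 4 + H**2 (m(H) = 4 + 4*(H/(-2))**2 = 4 + 4*(H*(-1/2))**2 = 4 + 4*(-H/2)**2 = 4 + 4*(H**2/4) = 4 + H**2)
u(o, Y) = -1 (u(o, Y) = -3 + 2 = -1)
348 - u(M, m(4)) = 348 - 1*(-1) = 348 + 1 = 349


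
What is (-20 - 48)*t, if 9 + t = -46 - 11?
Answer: 4488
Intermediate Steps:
t = -66 (t = -9 + (-46 - 11) = -9 - 57 = -66)
(-20 - 48)*t = (-20 - 48)*(-66) = -68*(-66) = 4488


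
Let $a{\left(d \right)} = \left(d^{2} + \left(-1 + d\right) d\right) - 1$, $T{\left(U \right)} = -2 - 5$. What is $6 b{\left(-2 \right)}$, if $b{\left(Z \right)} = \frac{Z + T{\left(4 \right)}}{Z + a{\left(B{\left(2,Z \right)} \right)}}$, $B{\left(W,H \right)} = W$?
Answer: $-18$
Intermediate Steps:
$T{\left(U \right)} = -7$ ($T{\left(U \right)} = -2 - 5 = -7$)
$a{\left(d \right)} = -1 + d^{2} + d \left(-1 + d\right)$ ($a{\left(d \right)} = \left(d^{2} + d \left(-1 + d\right)\right) - 1 = -1 + d^{2} + d \left(-1 + d\right)$)
$b{\left(Z \right)} = \frac{-7 + Z}{5 + Z}$ ($b{\left(Z \right)} = \frac{Z - 7}{Z - \left(3 - 8\right)} = \frac{-7 + Z}{Z - -5} = \frac{-7 + Z}{Z + 5} = \frac{-7 + Z}{5 + Z}$)
$6 b{\left(-2 \right)} = 6 \frac{-7 - 2}{5 - 2} = 6 \cdot \frac{1}{3} \left(-9\right) = 6 \left(-3\right) = -18$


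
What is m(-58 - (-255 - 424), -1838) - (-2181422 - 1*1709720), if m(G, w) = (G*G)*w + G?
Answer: -704916395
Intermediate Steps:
m(G, w) = G + w*G**2 (m(G, w) = G**2*w + G = w*G**2 + G = G + w*G**2)
m(-58 - (-255 - 424), -1838) - (-2181422 - 1*1709720) = (-58 - (-255 - 424))*(1 + (-58 - (-255 - 424))*(-1838)) - (-2181422 - 1*1709720) = (-58 - 1*(-679))*(1 + (-58 - 1*(-679))*(-1838)) - (-2181422 - 1709720) = (-58 + 679)*(1 + (-58 + 679)*(-1838)) - 1*(-3891142) = 621*(1 + 621*(-1838)) + 3891142 = 621*(1 - 1141398) + 3891142 = 621*(-1141397) + 3891142 = -708807537 + 3891142 = -704916395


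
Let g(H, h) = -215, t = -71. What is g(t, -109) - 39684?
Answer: -39899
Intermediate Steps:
g(t, -109) - 39684 = -215 - 39684 = -39899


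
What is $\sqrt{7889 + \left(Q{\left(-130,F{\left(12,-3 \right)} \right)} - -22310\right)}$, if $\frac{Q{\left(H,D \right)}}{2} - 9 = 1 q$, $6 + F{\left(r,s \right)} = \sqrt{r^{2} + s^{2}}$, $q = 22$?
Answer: $\sqrt{30261} \approx 173.96$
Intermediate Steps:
$F{\left(r,s \right)} = -6 + \sqrt{r^{2} + s^{2}}$
$Q{\left(H,D \right)} = 62$ ($Q{\left(H,D \right)} = 18 + 2 \cdot 1 \cdot 22 = 18 + 2 \cdot 22 = 18 + 44 = 62$)
$\sqrt{7889 + \left(Q{\left(-130,F{\left(12,-3 \right)} \right)} - -22310\right)} = \sqrt{7889 + \left(62 - -22310\right)} = \sqrt{7889 + \left(62 + 22310\right)} = \sqrt{7889 + 22372} = \sqrt{30261}$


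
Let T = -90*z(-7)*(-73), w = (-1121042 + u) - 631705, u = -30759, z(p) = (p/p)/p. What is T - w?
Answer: 12477972/7 ≈ 1.7826e+6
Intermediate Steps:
z(p) = 1/p
w = -1783506 (w = (-1121042 - 30759) - 631705 = -1151801 - 631705 = -1783506)
T = -6570/7 (T = -90/(-7)*(-73) = -90*(-1/7)*(-73) = (90/7)*(-73) = -6570/7 ≈ -938.57)
T - w = -6570/7 - 1*(-1783506) = -6570/7 + 1783506 = 12477972/7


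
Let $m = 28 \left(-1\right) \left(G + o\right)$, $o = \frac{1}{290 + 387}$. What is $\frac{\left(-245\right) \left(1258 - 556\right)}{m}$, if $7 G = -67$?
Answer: $- \frac{58218615}{90704} \approx -641.85$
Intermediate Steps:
$G = - \frac{67}{7}$ ($G = \frac{1}{7} \left(-67\right) = - \frac{67}{7} \approx -9.5714$)
$o = \frac{1}{677} \approx 0.0014771$
$m = \frac{181408}{677}$ ($m = 28 \left(-1\right) \left(- \frac{67}{7} + \frac{1}{677}\right) = \left(-28\right) \left(- \frac{45352}{4739}\right) = \frac{181408}{677} \approx 267.96$)
$\frac{\left(-245\right) \left(1258 - 556\right)}{m} = \frac{\left(-245\right) \left(1258 - 556\right)}{\frac{181408}{677}} = \left(-245\right) 702 \cdot \frac{677}{181408} = \left(-171990\right) \frac{677}{181408} = - \frac{58218615}{90704}$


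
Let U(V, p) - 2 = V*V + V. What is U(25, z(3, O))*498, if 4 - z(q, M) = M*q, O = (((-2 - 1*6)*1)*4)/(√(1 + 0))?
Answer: 324696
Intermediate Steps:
O = -32 (O = (((-2 - 6)*1)*4)/(√1) = (-8*1*4)/1 = -8*4*1 = -32*1 = -32)
z(q, M) = 4 - M*q
U(V, p) = 2 + V + V² (U(V, p) = 2 + (V*V + V) = 2 + (V² + V) = 2 + (V + V²) = 2 + V + V²)
U(25, z(3, O))*498 = (2 + 25 + 25²)*498 = (2 + 25 + 625)*498 = 652*498 = 324696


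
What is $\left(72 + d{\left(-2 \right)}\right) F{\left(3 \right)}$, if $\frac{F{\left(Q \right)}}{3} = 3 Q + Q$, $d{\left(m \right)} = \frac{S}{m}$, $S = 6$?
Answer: $2484$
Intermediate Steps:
$d{\left(m \right)} = \frac{6}{m}$
$F{\left(Q \right)} = 12 Q$ ($F{\left(Q \right)} = 3 \left(3 Q + Q\right) = 3 \cdot 4 Q = 12 Q$)
$\left(72 + d{\left(-2 \right)}\right) F{\left(3 \right)} = \left(72 + \frac{6}{-2}\right) 12 \cdot 3 = \left(72 + 6 \left(- \frac{1}{2}\right)\right) 36 = \left(72 - 3\right) 36 = 69 \cdot 36 = 2484$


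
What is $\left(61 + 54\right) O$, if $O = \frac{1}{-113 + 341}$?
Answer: $\frac{115}{228} \approx 0.50439$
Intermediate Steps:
$O = \frac{1}{228} \approx 0.004386$
$\left(61 + 54\right) O = \left(61 + 54\right) \frac{1}{228} = 115 \cdot \frac{1}{228} = \frac{115}{228}$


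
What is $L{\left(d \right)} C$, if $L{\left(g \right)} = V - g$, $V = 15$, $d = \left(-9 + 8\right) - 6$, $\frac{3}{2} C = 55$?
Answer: $\frac{2420}{3} \approx 806.67$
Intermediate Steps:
$C = \frac{110}{3}$ ($C = \frac{2}{3} \cdot 55 = \frac{110}{3} \approx 36.667$)
$d = -7$ ($d = -1 - 6 = -7$)
$L{\left(g \right)} = 15 - g$
$L{\left(d \right)} C = \left(15 - -7\right) \frac{110}{3} = \left(15 + 7\right) \frac{110}{3} = 22 \cdot \frac{110}{3} = \frac{2420}{3}$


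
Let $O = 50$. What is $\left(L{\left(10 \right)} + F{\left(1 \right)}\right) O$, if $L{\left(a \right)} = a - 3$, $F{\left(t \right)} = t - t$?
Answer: $350$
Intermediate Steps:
$F{\left(t \right)} = 0$
$L{\left(a \right)} = -3 + a$ ($L{\left(a \right)} = a - 3 = -3 + a$)
$\left(L{\left(10 \right)} + F{\left(1 \right)}\right) O = \left(\left(-3 + 10\right) + 0\right) 50 = \left(7 + 0\right) 50 = 7 \cdot 50 = 350$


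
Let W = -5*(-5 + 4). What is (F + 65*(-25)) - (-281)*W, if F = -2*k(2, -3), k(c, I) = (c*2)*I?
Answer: -196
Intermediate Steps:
k(c, I) = 2*I*c (k(c, I) = (2*c)*I = 2*I*c)
F = 24 (F = -4*(-3)*2 = -2*(-12) = 24)
W = 5 (W = -5*(-1) = 5)
(F + 65*(-25)) - (-281)*W = (24 + 65*(-25)) - (-281)*5 = (24 - 1625) - 1*(-1405) = -1601 + 1405 = -196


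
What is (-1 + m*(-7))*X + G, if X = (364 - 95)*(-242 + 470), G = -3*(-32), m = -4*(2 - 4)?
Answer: -3495828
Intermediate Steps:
m = 8 (m = -4*(-2) = 8)
G = 96
X = 61332 (X = 269*228 = 61332)
(-1 + m*(-7))*X + G = (-1 + 8*(-7))*61332 + 96 = (-1 - 56)*61332 + 96 = -57*61332 + 96 = -3495924 + 96 = -3495828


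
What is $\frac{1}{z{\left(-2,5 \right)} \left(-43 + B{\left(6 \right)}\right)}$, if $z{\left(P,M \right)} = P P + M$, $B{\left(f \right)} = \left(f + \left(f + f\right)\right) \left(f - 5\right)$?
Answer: $- \frac{1}{225} \approx -0.0044444$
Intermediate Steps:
$B{\left(f \right)} = 3 f \left(-5 + f\right)$ ($B{\left(f \right)} = \left(f + 2 f\right) \left(-5 + f\right) = 3 f \left(-5 + f\right)$)
$z{\left(P,M \right)} = M + P^{2}$ ($z{\left(P,M \right)} = P^{2} + M = M + P^{2}$)
$\frac{1}{z{\left(-2,5 \right)} \left(-43 + B{\left(6 \right)}\right)} = \frac{1}{\left(5 + \left(-2\right)^{2}\right) \left(-43 + 3 \cdot 6 \left(-5 + 6\right)\right)} = \frac{1}{\left(5 + 4\right) \left(-43 + 3 \cdot 6 \cdot 1\right)} = \frac{1}{9 \left(-43 + 18\right)} = \frac{1}{9 \left(-25\right)} = \frac{1}{-225} = - \frac{1}{225}$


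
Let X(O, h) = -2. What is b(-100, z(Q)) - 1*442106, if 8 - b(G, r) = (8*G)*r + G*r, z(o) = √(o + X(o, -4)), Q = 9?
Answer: -442098 + 900*√7 ≈ -4.3972e+5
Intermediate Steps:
z(o) = √(-2 + o) (z(o) = √(o - 2) = √(-2 + o))
b(G, r) = 8 - 9*G*r (b(G, r) = 8 - ((8*G)*r + G*r) = 8 - (8*G*r + G*r) = 8 - 9*G*r)
b(-100, z(Q)) - 1*442106 = (8 - 9*(-100)*√(-2 + 9)) - 1*442106 = (8 - 9*(-100)*√7) - 442106 = (8 + 900*√7) - 442106 = -442098 + 900*√7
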